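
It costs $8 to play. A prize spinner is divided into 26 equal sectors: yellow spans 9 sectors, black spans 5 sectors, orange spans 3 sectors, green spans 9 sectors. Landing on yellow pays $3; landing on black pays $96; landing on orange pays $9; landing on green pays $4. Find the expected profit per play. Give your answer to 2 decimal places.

E[payout] = (9/26)·3 + (5/26)·96 + (3/26)·9 + (9/26)·4 = 285/13
Expected profit = 285/13 − 8 = 181/13 ≈ $13.92

$13.92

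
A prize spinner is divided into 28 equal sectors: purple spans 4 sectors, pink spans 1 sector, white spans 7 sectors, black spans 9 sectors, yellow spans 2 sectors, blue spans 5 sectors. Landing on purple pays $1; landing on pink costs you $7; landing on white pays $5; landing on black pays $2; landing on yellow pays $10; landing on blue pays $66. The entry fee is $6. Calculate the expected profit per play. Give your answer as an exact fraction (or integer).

58/7 dollars

E[payout] = (4/28)·1 + (1/28)·(-7) + (7/28)·5 + (9/28)·2 + (2/28)·10 + (5/28)·66 = 100/7
Expected profit = 100/7 − 6 = 58/7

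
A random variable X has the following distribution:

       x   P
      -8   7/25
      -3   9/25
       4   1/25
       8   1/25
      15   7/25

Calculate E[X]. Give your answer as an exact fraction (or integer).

34/25

E[X] = (7/25)·(-8) + (9/25)·(-3) + (1/25)·4 + (1/25)·8 + (7/25)·15
     = 34/25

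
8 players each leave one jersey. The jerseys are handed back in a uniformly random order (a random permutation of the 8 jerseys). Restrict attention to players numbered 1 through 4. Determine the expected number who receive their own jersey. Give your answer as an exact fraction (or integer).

1/2

Let Xᵢ = 1 if person i gets their own jersey. For each i, P(Xᵢ=1) = 1/8.
By linearity of expectation, E[X₁+…+X_4] = 4·(1/8) = 1/2.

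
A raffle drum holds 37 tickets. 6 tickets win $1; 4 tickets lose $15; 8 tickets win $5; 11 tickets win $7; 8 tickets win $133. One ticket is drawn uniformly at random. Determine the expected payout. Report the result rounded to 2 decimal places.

$30.46

E[payout] = (6/37)·1 + (4/37)·(-15) + (8/37)·5 + (11/37)·7 + (8/37)·133 = 1127/37
≈ $30.46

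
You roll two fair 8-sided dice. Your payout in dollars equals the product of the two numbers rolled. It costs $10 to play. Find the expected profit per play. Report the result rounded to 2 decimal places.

$10.25

Distribution of the product of the two numbers rolled: 1 w.p. 1/64, 2 w.p. 1/32, 3 w.p. 1/32, 4 w.p. 3/64, 5 w.p. 1/32, 6 w.p. 1/16, …
E[payout] = (1/64)·1 + (1/32)·2 + (1/32)·3 + (3/64)·4 + (1/32)·5 + (1/16)·6 + (1/32)·7 + (1/16)·8 + (1/64)·9 + (1/32)·10 + (1/16)·12 + (1/32)·14 + (1/32)·15 + (3/64)·16 + (1/32)·18 + (1/32)·20 + (1/32)·21 + (1/16)·24 + (1/64)·25 + (1/32)·28 + (1/32)·30 + (1/32)·32 + (1/32)·35 + (1/64)·36 + (1/32)·40 + (1/32)·42 + (1/32)·48 + (1/64)·49 + (1/32)·56 + (1/64)·64 = 81/4
Expected profit = 81/4 − 10 = 41/4 ≈ $10.25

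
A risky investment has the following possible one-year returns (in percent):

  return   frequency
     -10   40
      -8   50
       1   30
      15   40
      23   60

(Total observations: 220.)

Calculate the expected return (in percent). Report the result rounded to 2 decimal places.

5.50

Total = 220, so P(return=-10) = 40/220, etc.
E[X] = (2/11)·(-10) + (5/22)·(-8) + (3/22)·1 + (2/11)·15 + (3/11)·23
     = 11/2 ≈ 5.50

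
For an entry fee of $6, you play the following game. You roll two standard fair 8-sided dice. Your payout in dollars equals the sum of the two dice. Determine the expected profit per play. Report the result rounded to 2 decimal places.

Distribution of the sum of the two dice: 2 w.p. 1/64, 3 w.p. 1/32, 4 w.p. 3/64, 5 w.p. 1/16, 6 w.p. 5/64, 7 w.p. 3/32, …
E[payout] = (1/64)·2 + (1/32)·3 + (3/64)·4 + (1/16)·5 + (5/64)·6 + (3/32)·7 + (7/64)·8 + (1/8)·9 + (7/64)·10 + (3/32)·11 + (5/64)·12 + (1/16)·13 + (3/64)·14 + (1/32)·15 + (1/64)·16 = 9
Expected profit = 9 − 6 = 3 ≈ $3.00

$3.00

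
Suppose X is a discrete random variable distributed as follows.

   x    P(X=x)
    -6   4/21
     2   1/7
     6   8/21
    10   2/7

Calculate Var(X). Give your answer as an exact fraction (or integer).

1536/49

E[X] = (4/21)·(-6) + (1/7)·2 + (8/21)·6 + (2/7)·10 = 30/7
E[X²] = (4/21)·36 + (1/7)·4 + (8/21)·36 + (2/7)·100 = 348/7
Var(X) = 348/7 − (30/7)² = 1536/49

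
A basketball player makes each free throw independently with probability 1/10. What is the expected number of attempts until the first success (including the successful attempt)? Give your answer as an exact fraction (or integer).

10

For a geometric distribution, E[trials] = 1/p = 1/(1/10) = 10.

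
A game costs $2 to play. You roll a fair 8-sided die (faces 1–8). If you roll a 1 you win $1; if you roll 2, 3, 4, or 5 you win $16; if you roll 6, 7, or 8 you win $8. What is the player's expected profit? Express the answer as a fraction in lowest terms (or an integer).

73/8 dollars

E[payout] = (1/8)·1 + (3/8)·8 + (1/2)·16 = 89/8
Expected profit = 89/8 − 2 = 73/8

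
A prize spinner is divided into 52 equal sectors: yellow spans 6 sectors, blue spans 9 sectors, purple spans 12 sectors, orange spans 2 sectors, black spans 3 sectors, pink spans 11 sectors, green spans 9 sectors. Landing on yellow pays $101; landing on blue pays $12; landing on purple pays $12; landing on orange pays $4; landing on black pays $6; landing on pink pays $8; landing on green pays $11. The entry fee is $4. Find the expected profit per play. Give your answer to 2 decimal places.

$16.60

E[payout] = (6/52)·101 + (9/52)·12 + (12/52)·12 + (2/52)·4 + (3/52)·6 + (11/52)·8 + (9/52)·11 = 1071/52
Expected profit = 1071/52 − 4 = 863/52 ≈ $16.60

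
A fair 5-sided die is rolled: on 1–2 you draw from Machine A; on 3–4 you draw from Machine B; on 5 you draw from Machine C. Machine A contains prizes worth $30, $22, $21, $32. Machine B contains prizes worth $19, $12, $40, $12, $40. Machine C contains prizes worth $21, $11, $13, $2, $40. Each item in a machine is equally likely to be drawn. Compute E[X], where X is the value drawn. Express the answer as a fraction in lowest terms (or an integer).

E[X | Machine A] = (30 + 22 + 21 + 32)/4 = 105/4
E[X | Machine B] = (19 + 12 + 40 + 12 + 40)/5 = 123/5
E[X | Machine C] = (21 + 11 + 13 + 2 + 40)/5 = 87/5
E[X] = (2/5)·105/4 + (2/5)·123/5 + (1/5)·87/5 = 1191/50

1191/50 dollars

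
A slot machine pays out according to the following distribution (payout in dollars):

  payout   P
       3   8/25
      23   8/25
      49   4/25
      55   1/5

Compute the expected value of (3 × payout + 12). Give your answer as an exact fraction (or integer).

2337/25

E[3x+12] = (8/25)·21 + (8/25)·81 + (4/25)·159 + (1/5)·177
     = 2337/25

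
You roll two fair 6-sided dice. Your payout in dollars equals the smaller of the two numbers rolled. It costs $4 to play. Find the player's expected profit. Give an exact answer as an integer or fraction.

Distribution of the smaller of the two numbers rolled: 1 w.p. 11/36, 2 w.p. 1/4, 3 w.p. 7/36, 4 w.p. 5/36, 5 w.p. 1/12, 6 w.p. 1/36
E[payout] = (11/36)·1 + (1/4)·2 + (7/36)·3 + (5/36)·4 + (1/12)·5 + (1/36)·6 = 91/36
Expected profit = 91/36 − 4 = -53/36

-53/36 dollars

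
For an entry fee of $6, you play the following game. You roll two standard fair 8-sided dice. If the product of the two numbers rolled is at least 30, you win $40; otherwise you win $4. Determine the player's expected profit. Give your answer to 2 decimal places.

$7.56

E[payout] = (47/64)·4 + (17/64)·40 = 217/16
Expected profit = 217/16 − 6 = 121/16 ≈ $7.56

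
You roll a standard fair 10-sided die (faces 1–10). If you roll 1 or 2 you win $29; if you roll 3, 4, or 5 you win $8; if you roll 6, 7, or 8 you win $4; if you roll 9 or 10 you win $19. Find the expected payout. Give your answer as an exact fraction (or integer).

E[payout] = (3/10)·4 + (3/10)·8 + (1/5)·19 + (1/5)·29 = 66/5

66/5 dollars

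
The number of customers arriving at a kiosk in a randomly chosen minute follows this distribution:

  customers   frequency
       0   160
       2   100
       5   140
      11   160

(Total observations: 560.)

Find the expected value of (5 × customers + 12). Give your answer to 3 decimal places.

35.750

Total = 560, so P(customers=0) = 160/560, etc.
E[5x+12] = (2/7)·12 + (5/28)·22 + (1/4)·37 + (2/7)·67
     = 143/4 ≈ 35.750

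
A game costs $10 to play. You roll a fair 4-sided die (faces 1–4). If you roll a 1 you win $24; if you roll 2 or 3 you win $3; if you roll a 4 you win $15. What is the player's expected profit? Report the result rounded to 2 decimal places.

E[payout] = (1/2)·3 + (1/4)·15 + (1/4)·24 = 45/4
Expected profit = 45/4 − 10 = 5/4 ≈ $1.25

$1.25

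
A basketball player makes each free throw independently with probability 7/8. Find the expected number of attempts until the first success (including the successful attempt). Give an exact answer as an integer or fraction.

8/7

For a geometric distribution, E[trials] = 1/p = 1/(7/8) = 8/7.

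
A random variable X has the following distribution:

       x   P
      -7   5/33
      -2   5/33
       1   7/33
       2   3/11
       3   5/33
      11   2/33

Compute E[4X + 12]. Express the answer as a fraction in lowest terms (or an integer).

464/33

E[4x+12] = (5/33)·(-16) + (5/33)·4 + (7/33)·16 + (3/11)·20 + (5/33)·24 + (2/33)·56
     = 464/33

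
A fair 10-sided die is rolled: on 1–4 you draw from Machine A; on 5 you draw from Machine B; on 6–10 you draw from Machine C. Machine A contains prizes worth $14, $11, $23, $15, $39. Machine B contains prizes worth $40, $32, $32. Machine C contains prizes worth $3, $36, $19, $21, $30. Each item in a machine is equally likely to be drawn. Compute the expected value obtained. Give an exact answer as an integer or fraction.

E[X | Machine A] = (14 + 11 + 23 + 15 + 39)/5 = 102/5
E[X | Machine B] = (40 + 32 + 32)/3 = 104/3
E[X | Machine C] = (3 + 36 + 19 + 21 + 30)/5 = 109/5
E[X] = (2/5)·102/5 + (1/10)·104/3 + (1/2)·109/5 = 3379/150

3379/150 dollars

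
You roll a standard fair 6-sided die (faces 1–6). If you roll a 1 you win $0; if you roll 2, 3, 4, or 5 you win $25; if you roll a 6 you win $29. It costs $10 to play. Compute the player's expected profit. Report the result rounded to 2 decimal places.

$11.50

E[payout] = (1/6)·0 + (2/3)·25 + (1/6)·29 = 43/2
Expected profit = 43/2 − 10 = 23/2 ≈ $11.50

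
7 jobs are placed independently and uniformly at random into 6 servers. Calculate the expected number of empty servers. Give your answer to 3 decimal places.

Let Xⱼ=1 if server j is empty. P(Xⱼ=1) = ((6-1)/6)^7 = 78125/279936.
By linearity, E[#empty] = 6·78125/279936 = 78125/46656.
≈ 1.674

1.674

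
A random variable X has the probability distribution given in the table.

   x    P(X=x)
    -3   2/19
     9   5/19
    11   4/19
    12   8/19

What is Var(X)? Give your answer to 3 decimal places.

19.612

E[X] = (2/19)·(-3) + (5/19)·9 + (4/19)·11 + (8/19)·12 = 179/19
E[X²] = (2/19)·9 + (5/19)·81 + (4/19)·121 + (8/19)·144 = 2059/19
Var(X) = 2059/19 − (179/19)² = 7080/361 ≈ 19.612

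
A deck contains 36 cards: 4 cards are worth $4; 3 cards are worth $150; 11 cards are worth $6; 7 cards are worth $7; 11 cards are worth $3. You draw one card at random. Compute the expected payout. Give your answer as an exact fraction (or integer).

E[payout] = (4/36)·4 + (3/36)·150 + (11/36)·6 + (7/36)·7 + (11/36)·3 = 307/18

307/18 dollars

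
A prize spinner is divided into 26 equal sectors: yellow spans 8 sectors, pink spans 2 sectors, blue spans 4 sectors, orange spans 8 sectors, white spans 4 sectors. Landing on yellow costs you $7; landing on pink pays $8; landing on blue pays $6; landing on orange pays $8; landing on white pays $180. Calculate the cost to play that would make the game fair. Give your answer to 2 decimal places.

$29.54

E[payout] = (8/26)·(-7) + (2/26)·8 + (4/26)·6 + (8/26)·8 + (4/26)·180 = 384/13
Fair fee = E[payout] = 384/13 ≈ $29.54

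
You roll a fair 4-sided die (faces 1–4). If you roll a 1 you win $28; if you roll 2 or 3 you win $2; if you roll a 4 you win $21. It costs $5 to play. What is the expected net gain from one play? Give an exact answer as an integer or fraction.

33/4 dollars

E[payout] = (1/2)·2 + (1/4)·21 + (1/4)·28 = 53/4
Expected profit = 53/4 − 5 = 33/4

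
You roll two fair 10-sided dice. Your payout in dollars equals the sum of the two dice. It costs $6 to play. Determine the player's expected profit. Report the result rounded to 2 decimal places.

$5.00

Distribution of the sum of the two dice: 2 w.p. 1/100, 3 w.p. 1/50, 4 w.p. 3/100, 5 w.p. 1/25, 6 w.p. 1/20, 7 w.p. 3/50, …
E[payout] = (1/100)·2 + (1/50)·3 + (3/100)·4 + (1/25)·5 + (1/20)·6 + (3/50)·7 + (7/100)·8 + (2/25)·9 + (9/100)·10 + (1/10)·11 + (9/100)·12 + (2/25)·13 + (7/100)·14 + (3/50)·15 + (1/20)·16 + (1/25)·17 + (3/100)·18 + (1/50)·19 + (1/100)·20 = 11
Expected profit = 11 − 6 = 5 ≈ $5.00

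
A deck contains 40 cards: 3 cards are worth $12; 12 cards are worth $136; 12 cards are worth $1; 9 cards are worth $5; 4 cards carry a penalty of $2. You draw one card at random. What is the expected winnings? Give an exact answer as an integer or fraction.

E[payout] = (3/40)·12 + (12/40)·136 + (12/40)·1 + (9/40)·5 + (4/40)·(-2) = 1717/40

1717/40 dollars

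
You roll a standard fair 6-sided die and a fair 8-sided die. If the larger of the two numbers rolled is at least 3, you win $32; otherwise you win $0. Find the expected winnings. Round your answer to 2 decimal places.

E[payout] = (1/12)·0 + (11/12)·32 = 88/3
≈ $29.33

$29.33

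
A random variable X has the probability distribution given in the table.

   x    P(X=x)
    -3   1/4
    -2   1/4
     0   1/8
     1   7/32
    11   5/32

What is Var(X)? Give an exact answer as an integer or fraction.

5607/256

E[X] = (1/4)·(-3) + (1/4)·(-2) + (1/8)·0 + (7/32)·1 + (5/32)·11 = 11/16
E[X²] = (1/4)·9 + (1/4)·4 + (1/8)·0 + (7/32)·1 + (5/32)·121 = 179/8
Var(X) = 179/8 − (11/16)² = 5607/256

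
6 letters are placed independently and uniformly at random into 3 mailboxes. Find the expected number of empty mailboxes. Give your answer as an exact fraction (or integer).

64/243

Let Xⱼ=1 if mailbox j is empty. P(Xⱼ=1) = ((3-1)/3)^6 = 64/729.
By linearity, E[#empty] = 3·64/729 = 64/243.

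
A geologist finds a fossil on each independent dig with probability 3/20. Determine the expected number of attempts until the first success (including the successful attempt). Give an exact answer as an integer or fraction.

20/3

For a geometric distribution, E[trials] = 1/p = 1/(3/20) = 20/3.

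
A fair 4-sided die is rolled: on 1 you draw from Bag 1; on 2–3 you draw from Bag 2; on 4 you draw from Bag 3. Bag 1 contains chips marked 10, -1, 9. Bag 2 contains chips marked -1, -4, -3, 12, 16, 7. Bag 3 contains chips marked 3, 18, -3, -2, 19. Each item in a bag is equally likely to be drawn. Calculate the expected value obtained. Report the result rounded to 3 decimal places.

5.500

E[X | Bag 1] = (10 − 1 + 9)/3 = 6
E[X | Bag 2] = (-1 − 4 − 3 + 12 + 16 + 7)/6 = 9/2
E[X | Bag 3] = (3 + 18 − 3 − 2 + 19)/5 = 7
E[X] = (1/4)·6 + (1/2)·9/2 + (1/4)·7 = 11/2 ≈ 5.500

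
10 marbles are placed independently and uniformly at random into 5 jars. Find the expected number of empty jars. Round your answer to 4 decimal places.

Let Xⱼ=1 if jar j is empty. P(Xⱼ=1) = ((5-1)/5)^10 = 1048576/9765625.
By linearity, E[#empty] = 5·1048576/9765625 = 1048576/1953125.
≈ 0.5369

0.5369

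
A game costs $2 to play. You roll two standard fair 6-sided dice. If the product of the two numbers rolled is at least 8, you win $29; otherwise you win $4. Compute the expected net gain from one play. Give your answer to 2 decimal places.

$17.28

E[payout] = (7/18)·4 + (11/18)·29 = 347/18
Expected profit = 347/18 − 2 = 311/18 ≈ $17.28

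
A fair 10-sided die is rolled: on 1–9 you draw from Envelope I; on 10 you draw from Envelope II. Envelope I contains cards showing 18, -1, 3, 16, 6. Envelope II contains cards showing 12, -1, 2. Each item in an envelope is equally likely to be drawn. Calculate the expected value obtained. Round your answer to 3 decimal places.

E[X | Envelope I] = (18 − 1 + 3 + 16 + 6)/5 = 42/5
E[X | Envelope II] = (12 − 1 + 2)/3 = 13/3
E[X] = (9/10)·42/5 + (1/10)·13/3 = 1199/150 ≈ 7.993

7.993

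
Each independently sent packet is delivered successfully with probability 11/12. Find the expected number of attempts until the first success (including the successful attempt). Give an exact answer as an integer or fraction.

12/11

For a geometric distribution, E[trials] = 1/p = 1/(11/12) = 12/11.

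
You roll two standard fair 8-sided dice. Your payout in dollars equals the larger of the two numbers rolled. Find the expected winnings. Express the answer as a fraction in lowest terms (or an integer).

93/16 dollars

Distribution of the larger of the two numbers rolled: 1 w.p. 1/64, 2 w.p. 3/64, 3 w.p. 5/64, 4 w.p. 7/64, 5 w.p. 9/64, 6 w.p. 11/64, …
E[payout] = (1/64)·1 + (3/64)·2 + (5/64)·3 + (7/64)·4 + (9/64)·5 + (11/64)·6 + (13/64)·7 + (15/64)·8 = 93/16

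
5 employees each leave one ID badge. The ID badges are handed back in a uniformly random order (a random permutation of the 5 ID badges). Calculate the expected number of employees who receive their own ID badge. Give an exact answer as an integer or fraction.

Let Xᵢ = 1 if person i gets their own ID badge. For each i, P(Xᵢ=1) = 1/5.
By linearity of expectation, E[X₁+…+X_5] = 5·(1/5) = 1.

1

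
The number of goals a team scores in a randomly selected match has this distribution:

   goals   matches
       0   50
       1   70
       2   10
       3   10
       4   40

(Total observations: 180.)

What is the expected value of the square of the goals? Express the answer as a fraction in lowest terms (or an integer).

14/3

Total = 180, so P(goals=0) = 50/180, etc.
E[X²] = (5/18)·0 + (7/18)·1 + (1/18)·4 + (1/18)·9 + (2/9)·16
     = 14/3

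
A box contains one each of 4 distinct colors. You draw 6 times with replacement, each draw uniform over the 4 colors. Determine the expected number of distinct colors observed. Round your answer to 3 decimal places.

3.288

Let Xⱼ=1 if type j appears at least once. P(Xⱼ=1) = 1 − ((4−1)/4)^6 = 3367/4096.
E[#distinct] = 4·3367/4096 = 3367/1024.
≈ 3.288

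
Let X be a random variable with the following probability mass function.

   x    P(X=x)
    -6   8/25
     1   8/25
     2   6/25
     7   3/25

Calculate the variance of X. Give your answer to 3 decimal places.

18.602

E[X] = (8/25)·(-6) + (8/25)·1 + (6/25)·2 + (3/25)·7 = -7/25
E[X²] = (8/25)·36 + (8/25)·1 + (6/25)·4 + (3/25)·49 = 467/25
Var(X) = 467/25 − (-7/25)² = 11626/625 ≈ 18.602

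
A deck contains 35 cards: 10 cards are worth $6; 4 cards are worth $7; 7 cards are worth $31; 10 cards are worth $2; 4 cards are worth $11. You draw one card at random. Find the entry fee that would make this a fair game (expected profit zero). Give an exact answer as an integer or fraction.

E[payout] = (10/35)·6 + (4/35)·7 + (7/35)·31 + (10/35)·2 + (4/35)·11 = 369/35
Fair fee = E[payout] = 369/35

369/35 dollars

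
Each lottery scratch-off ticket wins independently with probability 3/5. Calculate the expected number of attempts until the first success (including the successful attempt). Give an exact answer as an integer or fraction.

5/3

For a geometric distribution, E[trials] = 1/p = 1/(3/5) = 5/3.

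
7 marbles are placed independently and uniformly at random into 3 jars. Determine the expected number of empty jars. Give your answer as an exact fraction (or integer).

Let Xⱼ=1 if jar j is empty. P(Xⱼ=1) = ((3-1)/3)^7 = 128/2187.
By linearity, E[#empty] = 3·128/2187 = 128/729.

128/729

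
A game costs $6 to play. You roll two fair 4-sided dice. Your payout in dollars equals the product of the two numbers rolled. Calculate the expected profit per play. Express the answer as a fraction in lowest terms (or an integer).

Distribution of the product of the two numbers rolled: 1 w.p. 1/16, 2 w.p. 1/8, 3 w.p. 1/8, 4 w.p. 3/16, 6 w.p. 1/8, 8 w.p. 1/8, …
E[payout] = (1/16)·1 + (1/8)·2 + (1/8)·3 + (3/16)·4 + (1/8)·6 + (1/8)·8 + (1/16)·9 + (1/8)·12 + (1/16)·16 = 25/4
Expected profit = 25/4 − 6 = 1/4

1/4 dollars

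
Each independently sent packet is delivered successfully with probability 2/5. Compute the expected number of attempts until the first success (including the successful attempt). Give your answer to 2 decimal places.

For a geometric distribution, E[trials] = 1/p = 1/(2/5) = 5/2.
≈ 2.50

2.50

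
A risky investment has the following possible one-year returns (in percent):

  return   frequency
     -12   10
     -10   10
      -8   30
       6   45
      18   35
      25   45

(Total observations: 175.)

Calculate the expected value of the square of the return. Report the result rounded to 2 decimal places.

259.69

Total = 175, so P(return=-12) = 10/175, etc.
E[X²] = (2/35)·144 + (2/35)·100 + (6/35)·64 + (9/35)·36 + (1/5)·324 + (9/35)·625
     = 9089/35 ≈ 259.69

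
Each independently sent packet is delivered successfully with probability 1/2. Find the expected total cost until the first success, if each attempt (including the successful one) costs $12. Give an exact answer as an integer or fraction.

E[#attempts] = 1/p = 2; E[cost] = 12·2 = 24.

$24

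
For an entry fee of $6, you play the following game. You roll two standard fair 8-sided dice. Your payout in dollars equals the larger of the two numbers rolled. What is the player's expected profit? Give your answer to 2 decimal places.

-$0.19

Distribution of the larger of the two numbers rolled: 1 w.p. 1/64, 2 w.p. 3/64, 3 w.p. 5/64, 4 w.p. 7/64, 5 w.p. 9/64, 6 w.p. 11/64, …
E[payout] = (1/64)·1 + (3/64)·2 + (5/64)·3 + (7/64)·4 + (9/64)·5 + (11/64)·6 + (13/64)·7 + (15/64)·8 = 93/16
Expected profit = 93/16 − 6 = -3/16 ≈ -$0.19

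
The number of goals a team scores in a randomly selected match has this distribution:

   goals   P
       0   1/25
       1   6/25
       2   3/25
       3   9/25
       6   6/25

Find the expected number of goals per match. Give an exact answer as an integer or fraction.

E[X] = (1/25)·0 + (6/25)·1 + (3/25)·2 + (9/25)·3 + (6/25)·6
     = 3

3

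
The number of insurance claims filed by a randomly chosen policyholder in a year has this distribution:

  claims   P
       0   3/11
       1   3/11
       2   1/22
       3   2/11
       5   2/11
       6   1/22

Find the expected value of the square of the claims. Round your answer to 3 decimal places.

E[X²] = (3/11)·0 + (3/11)·1 + (1/22)·4 + (2/11)·9 + (2/11)·25 + (1/22)·36
     = 91/11 ≈ 8.273

8.273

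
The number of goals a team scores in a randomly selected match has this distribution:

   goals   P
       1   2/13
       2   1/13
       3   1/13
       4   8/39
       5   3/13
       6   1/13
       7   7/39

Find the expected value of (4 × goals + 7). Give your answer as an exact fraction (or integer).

311/13

E[4x+7] = (2/13)·11 + (1/13)·15 + (1/13)·19 + (8/39)·23 + (3/13)·27 + (1/13)·31 + (7/39)·35
     = 311/13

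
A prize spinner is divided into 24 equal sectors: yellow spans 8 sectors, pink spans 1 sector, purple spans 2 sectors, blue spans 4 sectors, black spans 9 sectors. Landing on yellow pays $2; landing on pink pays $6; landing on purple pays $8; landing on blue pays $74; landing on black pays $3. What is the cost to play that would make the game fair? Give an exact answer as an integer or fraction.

E[payout] = (8/24)·2 + (1/24)·6 + (2/24)·8 + (4/24)·74 + (9/24)·3 = 361/24
Fair fee = E[payout] = 361/24

361/24 dollars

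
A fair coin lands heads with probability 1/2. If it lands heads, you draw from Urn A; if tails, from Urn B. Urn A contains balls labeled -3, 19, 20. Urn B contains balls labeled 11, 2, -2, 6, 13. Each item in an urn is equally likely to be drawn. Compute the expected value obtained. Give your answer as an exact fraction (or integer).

E[X | Urn A] = (-3 + 19 + 20)/3 = 12
E[X | Urn B] = (11 + 2 − 2 + 6 + 13)/5 = 6
E[X] = (1/2)·12 + (1/2)·6 = 9

9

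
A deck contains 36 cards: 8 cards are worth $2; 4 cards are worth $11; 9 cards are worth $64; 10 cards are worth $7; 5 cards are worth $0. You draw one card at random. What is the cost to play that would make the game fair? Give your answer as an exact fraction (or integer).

353/18 dollars

E[payout] = (8/36)·2 + (4/36)·11 + (9/36)·64 + (10/36)·7 + (5/36)·0 = 353/18
Fair fee = E[payout] = 353/18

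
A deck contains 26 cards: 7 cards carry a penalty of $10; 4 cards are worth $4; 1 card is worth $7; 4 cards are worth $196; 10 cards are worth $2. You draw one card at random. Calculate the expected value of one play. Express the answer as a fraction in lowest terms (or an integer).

757/26 dollars

E[payout] = (7/26)·(-10) + (4/26)·4 + (1/26)·7 + (4/26)·196 + (10/26)·2 = 757/26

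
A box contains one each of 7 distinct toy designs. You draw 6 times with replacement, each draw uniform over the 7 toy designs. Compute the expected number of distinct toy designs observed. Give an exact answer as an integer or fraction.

Let Xⱼ=1 if type j appears at least once. P(Xⱼ=1) = 1 − ((7−1)/7)^6 = 70993/117649.
E[#distinct] = 7·70993/117649 = 70993/16807.

70993/16807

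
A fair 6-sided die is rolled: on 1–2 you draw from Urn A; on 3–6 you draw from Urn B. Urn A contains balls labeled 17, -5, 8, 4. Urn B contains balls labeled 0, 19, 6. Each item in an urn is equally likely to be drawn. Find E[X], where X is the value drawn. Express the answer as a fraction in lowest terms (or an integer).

E[X | Urn A] = (17 − 5 + 8 + 4)/4 = 6
E[X | Urn B] = (0 + 19 + 6)/3 = 25/3
E[X] = (1/3)·6 + (2/3)·25/3 = 68/9

68/9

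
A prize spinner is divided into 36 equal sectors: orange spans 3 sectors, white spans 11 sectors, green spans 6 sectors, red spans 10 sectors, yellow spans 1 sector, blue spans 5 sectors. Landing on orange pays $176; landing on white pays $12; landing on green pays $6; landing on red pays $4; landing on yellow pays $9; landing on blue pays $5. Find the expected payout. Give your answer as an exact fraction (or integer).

385/18 dollars

E[payout] = (3/36)·176 + (11/36)·12 + (6/36)·6 + (10/36)·4 + (1/36)·9 + (5/36)·5 = 385/18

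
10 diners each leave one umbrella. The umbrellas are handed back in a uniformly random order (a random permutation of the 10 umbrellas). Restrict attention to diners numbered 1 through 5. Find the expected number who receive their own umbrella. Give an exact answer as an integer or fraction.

1/2

Let Xᵢ = 1 if person i gets their own umbrella. For each i, P(Xᵢ=1) = 1/10.
By linearity of expectation, E[X₁+…+X_5] = 5·(1/10) = 1/2.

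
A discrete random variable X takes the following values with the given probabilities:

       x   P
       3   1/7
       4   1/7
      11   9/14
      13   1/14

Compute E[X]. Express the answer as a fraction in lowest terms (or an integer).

9

E[X] = (1/7)·3 + (1/7)·4 + (9/14)·11 + (1/14)·13
     = 9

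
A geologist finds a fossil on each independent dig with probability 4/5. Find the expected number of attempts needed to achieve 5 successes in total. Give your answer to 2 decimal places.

6.25

By linearity (sum of 5 independent geometric waits), E[trials] = 5/p = 5/(4/5) = 25/4.
≈ 6.25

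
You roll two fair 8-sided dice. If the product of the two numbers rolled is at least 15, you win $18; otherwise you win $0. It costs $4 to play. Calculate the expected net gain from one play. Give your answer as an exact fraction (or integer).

187/32 dollars

E[payout] = (29/64)·0 + (35/64)·18 = 315/32
Expected profit = 315/32 − 4 = 187/32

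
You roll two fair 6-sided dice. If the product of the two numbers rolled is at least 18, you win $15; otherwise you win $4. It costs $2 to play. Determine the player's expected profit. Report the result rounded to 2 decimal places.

E[payout] = (13/18)·4 + (5/18)·15 = 127/18
Expected profit = 127/18 − 2 = 91/18 ≈ $5.06

$5.06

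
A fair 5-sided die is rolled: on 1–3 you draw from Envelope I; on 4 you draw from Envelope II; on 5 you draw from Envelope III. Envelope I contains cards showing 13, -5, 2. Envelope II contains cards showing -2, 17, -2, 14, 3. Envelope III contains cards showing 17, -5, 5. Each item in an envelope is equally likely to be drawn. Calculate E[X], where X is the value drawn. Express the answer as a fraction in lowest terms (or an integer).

E[X | Envelope I] = (13 − 5 + 2)/3 = 10/3
E[X | Envelope II] = (-2 + 17 − 2 + 14 + 3)/5 = 6
E[X | Envelope III] = (17 − 5 + 5)/3 = 17/3
E[X] = (3/5)·10/3 + (1/5)·6 + (1/5)·17/3 = 13/3

13/3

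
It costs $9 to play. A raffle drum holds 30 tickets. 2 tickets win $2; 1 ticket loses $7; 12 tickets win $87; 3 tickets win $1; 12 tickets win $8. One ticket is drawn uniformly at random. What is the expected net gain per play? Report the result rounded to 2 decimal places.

$29.00

E[payout] = (2/30)·2 + (1/30)·(-7) + (12/30)·87 + (3/30)·1 + (12/30)·8 = 38
Expected profit = 38 − 9 = 29 ≈ $29.00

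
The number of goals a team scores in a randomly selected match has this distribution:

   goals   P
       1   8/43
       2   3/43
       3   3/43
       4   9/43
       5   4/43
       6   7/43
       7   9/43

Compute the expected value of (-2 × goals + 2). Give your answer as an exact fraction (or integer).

-282/43

E[-2x+2] = (8/43)·0 + (3/43)·(-2) + (3/43)·(-4) + (9/43)·(-6) + (4/43)·(-8) + (7/43)·(-10) + (9/43)·(-12)
     = -282/43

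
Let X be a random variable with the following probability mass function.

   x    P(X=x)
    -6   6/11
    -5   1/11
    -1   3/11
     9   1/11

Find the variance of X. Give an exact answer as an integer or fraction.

2350/121

E[X] = (6/11)·(-6) + (1/11)·(-5) + (3/11)·(-1) + (1/11)·9 = -35/11
E[X²] = (6/11)·36 + (1/11)·25 + (3/11)·1 + (1/11)·81 = 325/11
Var(X) = 325/11 − (-35/11)² = 2350/121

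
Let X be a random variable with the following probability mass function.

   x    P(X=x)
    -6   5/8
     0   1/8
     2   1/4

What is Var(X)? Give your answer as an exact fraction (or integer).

207/16

E[X] = (5/8)·(-6) + (1/8)·0 + (1/4)·2 = -13/4
E[X²] = (5/8)·36 + (1/8)·0 + (1/4)·4 = 47/2
Var(X) = 47/2 − (-13/4)² = 207/16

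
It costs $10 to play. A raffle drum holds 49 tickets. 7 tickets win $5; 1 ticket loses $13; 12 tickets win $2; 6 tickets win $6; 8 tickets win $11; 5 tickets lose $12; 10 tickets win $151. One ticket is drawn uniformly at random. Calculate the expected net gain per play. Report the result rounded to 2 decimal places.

$23.06

E[payout] = (7/49)·5 + (1/49)·(-13) + (12/49)·2 + (6/49)·6 + (8/49)·11 + (5/49)·(-12) + (10/49)·151 = 1620/49
Expected profit = 1620/49 − 10 = 1130/49 ≈ $23.06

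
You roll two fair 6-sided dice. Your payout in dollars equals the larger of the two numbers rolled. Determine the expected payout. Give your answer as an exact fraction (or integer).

161/36 dollars

Distribution of the larger of the two numbers rolled: 1 w.p. 1/36, 2 w.p. 1/12, 3 w.p. 5/36, 4 w.p. 7/36, 5 w.p. 1/4, 6 w.p. 11/36
E[payout] = (1/36)·1 + (1/12)·2 + (5/36)·3 + (7/36)·4 + (1/4)·5 + (11/36)·6 = 161/36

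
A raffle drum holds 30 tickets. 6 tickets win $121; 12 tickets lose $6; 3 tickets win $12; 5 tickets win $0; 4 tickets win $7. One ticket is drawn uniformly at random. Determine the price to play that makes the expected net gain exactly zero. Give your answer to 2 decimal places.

E[payout] = (6/30)·121 + (12/30)·(-6) + (3/30)·12 + (5/30)·0 + (4/30)·7 = 359/15
Fair fee = E[payout] = 359/15 ≈ $23.93

$23.93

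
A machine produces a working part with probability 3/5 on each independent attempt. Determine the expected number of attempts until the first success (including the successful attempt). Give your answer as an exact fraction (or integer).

For a geometric distribution, E[trials] = 1/p = 1/(3/5) = 5/3.

5/3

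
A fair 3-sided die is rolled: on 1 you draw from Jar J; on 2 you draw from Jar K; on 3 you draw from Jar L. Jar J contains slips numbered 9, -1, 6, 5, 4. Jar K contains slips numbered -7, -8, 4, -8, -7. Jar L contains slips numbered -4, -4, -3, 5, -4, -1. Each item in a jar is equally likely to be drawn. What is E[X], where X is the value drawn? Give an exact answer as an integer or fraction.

E[X | Jar J] = (9 − 1 + 6 + 5 + 4)/5 = 23/5
E[X | Jar K] = (-7 − 8 + 4 − 8 − 7)/5 = -26/5
E[X | Jar L] = (-4 − 4 − 3 + 5 − 4 − 1)/6 = -11/6
E[X] = (1/3)·23/5 + (1/3)·(-26/5) + (1/3)·(-11/6) = -73/90

-73/90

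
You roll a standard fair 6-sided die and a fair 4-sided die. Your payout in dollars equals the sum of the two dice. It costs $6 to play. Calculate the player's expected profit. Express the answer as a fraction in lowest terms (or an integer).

Distribution of the sum of the two dice: 2 w.p. 1/24, 3 w.p. 1/12, 4 w.p. 1/8, 5 w.p. 1/6, 6 w.p. 1/6, 7 w.p. 1/6, …
E[payout] = (1/24)·2 + (1/12)·3 + (1/8)·4 + (1/6)·5 + (1/6)·6 + (1/6)·7 + (1/8)·8 + (1/12)·9 + (1/24)·10 = 6
Expected profit = 6 − 6 = 0

$0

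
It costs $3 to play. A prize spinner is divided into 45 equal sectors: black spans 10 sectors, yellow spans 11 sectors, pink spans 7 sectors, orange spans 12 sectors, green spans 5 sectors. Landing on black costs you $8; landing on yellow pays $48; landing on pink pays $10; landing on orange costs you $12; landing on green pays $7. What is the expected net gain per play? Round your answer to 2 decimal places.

$6.09

E[payout] = (10/45)·(-8) + (11/45)·48 + (7/45)·10 + (12/45)·(-12) + (5/45)·7 = 409/45
Expected profit = 409/45 − 3 = 274/45 ≈ $6.09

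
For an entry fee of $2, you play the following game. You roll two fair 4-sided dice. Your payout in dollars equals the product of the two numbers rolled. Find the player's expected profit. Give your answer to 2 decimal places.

$4.25

Distribution of the product of the two numbers rolled: 1 w.p. 1/16, 2 w.p. 1/8, 3 w.p. 1/8, 4 w.p. 3/16, 6 w.p. 1/8, 8 w.p. 1/8, …
E[payout] = (1/16)·1 + (1/8)·2 + (1/8)·3 + (3/16)·4 + (1/8)·6 + (1/8)·8 + (1/16)·9 + (1/8)·12 + (1/16)·16 = 25/4
Expected profit = 25/4 − 2 = 17/4 ≈ $4.25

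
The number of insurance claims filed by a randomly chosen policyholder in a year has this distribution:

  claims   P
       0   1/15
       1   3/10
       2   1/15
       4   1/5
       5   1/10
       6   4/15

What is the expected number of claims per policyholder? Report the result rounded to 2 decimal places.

E[X] = (1/15)·0 + (3/10)·1 + (1/15)·2 + (1/5)·4 + (1/10)·5 + (4/15)·6
     = 10/3 ≈ 3.33

3.33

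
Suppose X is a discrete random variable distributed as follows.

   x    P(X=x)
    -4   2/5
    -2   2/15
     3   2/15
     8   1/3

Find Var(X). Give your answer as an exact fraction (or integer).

2102/75

E[X] = (2/5)·(-4) + (2/15)·(-2) + (2/15)·3 + (1/3)·8 = 6/5
E[X²] = (2/5)·16 + (2/15)·4 + (2/15)·9 + (1/3)·64 = 442/15
Var(X) = 442/15 − (6/5)² = 2102/75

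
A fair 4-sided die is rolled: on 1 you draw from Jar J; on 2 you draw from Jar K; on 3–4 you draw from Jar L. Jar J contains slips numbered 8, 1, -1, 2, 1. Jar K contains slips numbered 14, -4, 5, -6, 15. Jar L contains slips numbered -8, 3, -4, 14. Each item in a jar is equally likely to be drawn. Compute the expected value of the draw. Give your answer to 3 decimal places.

2.375

E[X | Jar J] = (8 + 1 − 1 + 2 + 1)/5 = 11/5
E[X | Jar K] = (14 − 4 + 5 − 6 + 15)/5 = 24/5
E[X | Jar L] = (-8 + 3 − 4 + 14)/4 = 5/4
E[X] = (1/4)·11/5 + (1/4)·24/5 + (1/2)·5/4 = 19/8 ≈ 2.375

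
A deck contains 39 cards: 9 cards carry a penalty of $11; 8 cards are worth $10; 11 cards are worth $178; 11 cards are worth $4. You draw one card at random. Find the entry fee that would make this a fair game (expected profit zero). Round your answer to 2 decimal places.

E[payout] = (9/39)·(-11) + (8/39)·10 + (11/39)·178 + (11/39)·4 = 661/13
Fair fee = E[payout] = 661/13 ≈ $50.85

$50.85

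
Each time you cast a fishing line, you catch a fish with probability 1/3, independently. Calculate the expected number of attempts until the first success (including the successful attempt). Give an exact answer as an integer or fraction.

For a geometric distribution, E[trials] = 1/p = 1/(1/3) = 3.

3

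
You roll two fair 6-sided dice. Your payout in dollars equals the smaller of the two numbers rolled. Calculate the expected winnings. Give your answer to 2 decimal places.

Distribution of the smaller of the two numbers rolled: 1 w.p. 11/36, 2 w.p. 1/4, 3 w.p. 7/36, 4 w.p. 5/36, 5 w.p. 1/12, 6 w.p. 1/36
E[payout] = (11/36)·1 + (1/4)·2 + (7/36)·3 + (5/36)·4 + (1/12)·5 + (1/36)·6 = 91/36
≈ $2.53

$2.53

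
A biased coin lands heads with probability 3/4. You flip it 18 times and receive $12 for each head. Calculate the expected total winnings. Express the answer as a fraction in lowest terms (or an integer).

$162

E[#heads] = 18·3/4 = 27/2 (linearity over flips).
E[winnings] = 12·27/2 = 162.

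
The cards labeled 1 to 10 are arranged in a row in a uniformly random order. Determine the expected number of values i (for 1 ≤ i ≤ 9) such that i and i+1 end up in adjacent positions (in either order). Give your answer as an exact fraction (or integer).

9/5

For each i ∈ {1,…,9}, let Xᵢ = 1 if i and i+1 are adjacent. P(Xᵢ=1) = 2·(10−1)!/10! = 2/10.
By linearity, E[ΣXᵢ] = (9)·(2/10) = 9/5.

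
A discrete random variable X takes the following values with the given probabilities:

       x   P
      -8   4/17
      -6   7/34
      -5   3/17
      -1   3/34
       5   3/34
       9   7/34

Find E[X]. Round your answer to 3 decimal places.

E[X] = (4/17)·(-8) + (7/34)·(-6) + (3/17)·(-5) + (3/34)·(-1) + (3/34)·5 + (7/34)·9
     = -61/34 ≈ -1.794

-1.794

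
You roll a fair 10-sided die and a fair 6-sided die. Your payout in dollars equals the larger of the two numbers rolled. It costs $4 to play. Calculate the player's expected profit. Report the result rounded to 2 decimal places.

Distribution of the larger of the two numbers rolled: 1 w.p. 1/60, 2 w.p. 1/20, 3 w.p. 1/12, 4 w.p. 7/60, 5 w.p. 3/20, 6 w.p. 11/60, …
E[payout] = (1/60)·1 + (1/20)·2 + (1/12)·3 + (7/60)·4 + (3/20)·5 + (11/60)·6 + (1/10)·7 + (1/10)·8 + (1/10)·9 + (1/10)·10 = 73/12
Expected profit = 73/12 − 4 = 25/12 ≈ $2.08

$2.08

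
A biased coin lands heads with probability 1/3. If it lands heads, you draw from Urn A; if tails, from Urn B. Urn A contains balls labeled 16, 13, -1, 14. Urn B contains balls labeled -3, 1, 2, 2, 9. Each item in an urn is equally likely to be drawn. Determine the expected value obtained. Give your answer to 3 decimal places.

E[X | Urn A] = (16 + 13 − 1 + 14)/4 = 21/2
E[X | Urn B] = (-3 + 1 + 2 + 2 + 9)/5 = 11/5
E[X] = (1/3)·21/2 + (2/3)·11/5 = 149/30 ≈ 4.967

4.967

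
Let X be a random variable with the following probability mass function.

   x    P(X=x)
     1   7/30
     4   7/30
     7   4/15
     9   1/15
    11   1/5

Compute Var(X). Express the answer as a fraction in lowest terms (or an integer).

E[X] = (7/30)·1 + (7/30)·4 + (4/15)·7 + (1/15)·9 + (1/5)·11 = 35/6
E[X²] = (7/30)·1 + (7/30)·16 + (4/15)·49 + (1/15)·81 + (1/5)·121 = 1399/30
Var(X) = 1399/30 − (35/6)² = 2269/180

2269/180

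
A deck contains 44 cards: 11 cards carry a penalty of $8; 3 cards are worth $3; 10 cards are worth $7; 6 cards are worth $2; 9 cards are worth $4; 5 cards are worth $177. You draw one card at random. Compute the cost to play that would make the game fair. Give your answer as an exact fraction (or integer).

$21

E[payout] = (11/44)·(-8) + (3/44)·3 + (10/44)·7 + (6/44)·2 + (9/44)·4 + (5/44)·177 = 21
Fair fee = E[payout] = 21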